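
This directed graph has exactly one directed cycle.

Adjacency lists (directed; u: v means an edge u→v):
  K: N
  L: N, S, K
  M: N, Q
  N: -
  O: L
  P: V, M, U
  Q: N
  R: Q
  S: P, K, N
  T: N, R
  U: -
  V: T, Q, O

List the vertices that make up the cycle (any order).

DFS with gray/black marking from P:
P gray
  V gray
    T gray
      N gray
      N black
      R gray
        Q gray
          Q→N: N black — skip
        Q black
      R black
    T black
    V→Q: Q black — skip
    O gray
      L gray
        L→N: N black — skip
        S gray
          S→P: P is gray → back edge
Back edge closes the cycle P → V → O → L → S → P; its vertices are {L, O, P, S, V}.

L, O, P, S, V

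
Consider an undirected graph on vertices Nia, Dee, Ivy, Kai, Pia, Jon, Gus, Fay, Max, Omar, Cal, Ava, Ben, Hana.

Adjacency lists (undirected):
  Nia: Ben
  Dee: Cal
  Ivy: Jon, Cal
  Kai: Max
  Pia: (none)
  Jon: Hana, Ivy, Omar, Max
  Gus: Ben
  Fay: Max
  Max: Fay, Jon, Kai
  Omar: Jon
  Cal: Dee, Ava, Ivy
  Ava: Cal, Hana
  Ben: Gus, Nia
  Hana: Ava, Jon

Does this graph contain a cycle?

Yes

DFS, tracking each vertex's parent; an edge to a visited non-parent vertex closes a cycle.
Start from Jon:
visit Jon (parent –)
  visit Hana (parent Jon)
    visit Ava (parent Hana)
      visit Cal (parent Ava)
        visit Dee (parent Cal)
          Dee–Cal: parent, skip
        Cal–Ava: parent, skip
        visit Ivy (parent Cal)
          Ivy–Jon: Jon visited and ≠ parent → cycle
Cycle: Jon – Hana – Ava – Cal – Ivy – Jon.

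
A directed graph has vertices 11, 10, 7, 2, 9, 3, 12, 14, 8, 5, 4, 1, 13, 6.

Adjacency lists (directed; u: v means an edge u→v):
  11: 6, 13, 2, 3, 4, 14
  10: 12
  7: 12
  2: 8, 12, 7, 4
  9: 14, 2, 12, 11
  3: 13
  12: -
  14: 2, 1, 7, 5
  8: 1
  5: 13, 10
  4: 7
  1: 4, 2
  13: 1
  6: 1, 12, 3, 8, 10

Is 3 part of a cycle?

No

3 lies on a cycle iff there is a path from 3 back to itself.
Exploring from 3, it never reaches itself; equivalently, its strongly connected component is a singleton.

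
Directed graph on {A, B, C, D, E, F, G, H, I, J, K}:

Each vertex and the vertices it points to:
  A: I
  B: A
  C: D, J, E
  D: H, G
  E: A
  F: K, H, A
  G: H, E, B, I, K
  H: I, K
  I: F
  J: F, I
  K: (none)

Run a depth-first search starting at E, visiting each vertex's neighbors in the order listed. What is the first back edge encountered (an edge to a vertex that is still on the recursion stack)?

H->I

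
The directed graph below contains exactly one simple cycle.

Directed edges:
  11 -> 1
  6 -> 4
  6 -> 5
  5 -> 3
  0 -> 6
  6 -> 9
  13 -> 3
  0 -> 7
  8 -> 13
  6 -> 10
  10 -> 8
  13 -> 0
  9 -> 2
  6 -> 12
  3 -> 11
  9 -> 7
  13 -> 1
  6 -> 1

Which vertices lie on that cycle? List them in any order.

DFS with gray/black marking from 0:
0 gray
  6 gray
    5 gray
      3 gray
        11 gray
          1 gray
          1 black
        11 black
      3 black
    5 black
    4 gray
    4 black
    10 gray
      8 gray
        13 gray
          13→1: 1 black — skip
          13→0: 0 is gray → back edge
Back edge closes the cycle 0 → 6 → 10 → 8 → 13 → 0; its vertices are {0, 6, 8, 10, 13}.

0, 6, 8, 10, 13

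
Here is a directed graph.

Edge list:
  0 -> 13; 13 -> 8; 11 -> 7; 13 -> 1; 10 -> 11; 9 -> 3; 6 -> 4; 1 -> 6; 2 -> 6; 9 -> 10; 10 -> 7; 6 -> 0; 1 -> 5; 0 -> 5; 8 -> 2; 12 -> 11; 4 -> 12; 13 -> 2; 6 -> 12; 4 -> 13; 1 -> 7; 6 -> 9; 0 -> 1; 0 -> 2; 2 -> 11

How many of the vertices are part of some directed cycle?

7

A vertex is on a directed cycle iff it belongs to a strongly connected component of size ≥ 2 (or has a self-loop).
The vertices on cycles are {0, 1, 2, 4, 6, 8, 13} — 7 in total.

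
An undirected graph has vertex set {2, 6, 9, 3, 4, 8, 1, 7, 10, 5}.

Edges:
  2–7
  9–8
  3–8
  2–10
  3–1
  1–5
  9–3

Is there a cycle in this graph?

DFS, tracking each vertex's parent; an edge to a visited non-parent vertex closes a cycle.
Start from 9:
visit 9 (parent –)
  visit 3 (parent 9)
    3–9: parent, skip
    visit 8 (parent 3)
      8–3: parent, skip
      8–9: 9 visited and ≠ parent → cycle
Cycle: 9 – 3 – 8 – 9.

Yes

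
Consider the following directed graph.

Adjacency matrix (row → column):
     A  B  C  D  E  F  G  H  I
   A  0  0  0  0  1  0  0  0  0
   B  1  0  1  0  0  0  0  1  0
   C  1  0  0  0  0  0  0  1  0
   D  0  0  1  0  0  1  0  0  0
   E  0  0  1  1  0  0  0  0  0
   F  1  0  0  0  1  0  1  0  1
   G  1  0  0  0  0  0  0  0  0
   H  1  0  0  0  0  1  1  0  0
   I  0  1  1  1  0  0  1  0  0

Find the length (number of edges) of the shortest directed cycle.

For each vertex v, BFS finds the shortest path from v back to v.
The shortest such closed walk is F → I → D → F, length 3.

3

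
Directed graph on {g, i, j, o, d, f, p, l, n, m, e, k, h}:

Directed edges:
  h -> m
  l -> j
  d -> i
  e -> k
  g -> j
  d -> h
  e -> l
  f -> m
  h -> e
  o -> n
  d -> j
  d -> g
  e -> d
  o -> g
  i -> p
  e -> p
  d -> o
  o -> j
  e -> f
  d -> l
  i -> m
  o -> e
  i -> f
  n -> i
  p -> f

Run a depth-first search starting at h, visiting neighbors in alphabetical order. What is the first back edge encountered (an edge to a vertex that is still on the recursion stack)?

DFS from h (visiting neighbors in alphabetical order); mark gray on enter, black on exit:
h gray
  e gray
    d gray
      g gray
        j gray
        j black
      g black
      d→h: h is gray → back edge
First back edge: d → h.

d→h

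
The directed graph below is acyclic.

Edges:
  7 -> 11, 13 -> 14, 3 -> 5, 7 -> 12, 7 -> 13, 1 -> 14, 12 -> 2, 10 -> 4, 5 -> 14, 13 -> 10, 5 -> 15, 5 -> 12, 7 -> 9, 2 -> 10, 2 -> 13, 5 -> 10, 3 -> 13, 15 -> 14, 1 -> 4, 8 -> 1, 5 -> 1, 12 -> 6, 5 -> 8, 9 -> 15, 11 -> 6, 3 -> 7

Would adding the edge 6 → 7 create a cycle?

Yes

Adding 6→7 creates a cycle iff 7 can already reach 6.
Path from 7: 7 → 11 → 6.
So 7 → … → 6 → 7 is a cycle.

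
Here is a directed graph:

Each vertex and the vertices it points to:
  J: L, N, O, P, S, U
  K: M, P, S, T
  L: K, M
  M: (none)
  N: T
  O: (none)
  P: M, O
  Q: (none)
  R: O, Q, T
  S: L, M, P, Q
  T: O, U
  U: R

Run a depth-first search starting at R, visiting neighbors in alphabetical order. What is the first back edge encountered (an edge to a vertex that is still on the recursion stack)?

DFS from R (visiting neighbors in alphabetical order); mark gray on enter, black on exit:
R gray
  O gray
  O black
  Q gray
  Q black
  T gray
    T→O: O black — skip
    U gray
      U→R: R is gray → back edge
First back edge: U → R.

U→R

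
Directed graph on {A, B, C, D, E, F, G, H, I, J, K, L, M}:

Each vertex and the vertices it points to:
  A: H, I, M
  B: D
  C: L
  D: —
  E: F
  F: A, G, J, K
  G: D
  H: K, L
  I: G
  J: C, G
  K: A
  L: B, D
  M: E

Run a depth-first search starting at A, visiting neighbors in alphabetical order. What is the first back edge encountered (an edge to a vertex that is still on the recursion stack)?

K→A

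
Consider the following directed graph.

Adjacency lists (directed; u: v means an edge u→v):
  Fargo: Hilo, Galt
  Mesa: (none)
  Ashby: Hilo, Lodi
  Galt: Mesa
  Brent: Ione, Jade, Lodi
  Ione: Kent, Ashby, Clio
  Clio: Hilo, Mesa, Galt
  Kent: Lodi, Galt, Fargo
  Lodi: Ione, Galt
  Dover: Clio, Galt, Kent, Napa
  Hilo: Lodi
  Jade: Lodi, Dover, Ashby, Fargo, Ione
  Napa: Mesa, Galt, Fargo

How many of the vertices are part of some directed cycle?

A vertex is on a directed cycle iff it belongs to a strongly connected component of size ≥ 2 (or has a self-loop).
The vertices on cycles are {Clio, Hilo, Ione, Kent, Lodi, Ashby, Fargo} — 7 in total.

7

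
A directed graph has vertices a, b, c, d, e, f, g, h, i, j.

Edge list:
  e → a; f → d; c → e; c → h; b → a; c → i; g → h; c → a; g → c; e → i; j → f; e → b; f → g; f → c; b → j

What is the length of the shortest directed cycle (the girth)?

5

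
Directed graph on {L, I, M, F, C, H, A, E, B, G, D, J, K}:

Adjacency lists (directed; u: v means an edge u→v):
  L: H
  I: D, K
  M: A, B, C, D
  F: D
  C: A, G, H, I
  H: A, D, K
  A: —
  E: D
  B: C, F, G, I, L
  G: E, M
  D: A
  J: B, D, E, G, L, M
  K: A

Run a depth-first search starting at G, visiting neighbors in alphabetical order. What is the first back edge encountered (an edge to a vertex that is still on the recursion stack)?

DFS from G (visiting neighbors in alphabetical order); mark gray on enter, black on exit:
G gray
  E gray
    D gray
      A gray
      A black
    D black
  E black
  M gray
    M→A: A black — skip
    B gray
      C gray
        C→A: A black — skip
        C→G: G is gray → back edge
First back edge: C → G.

C->G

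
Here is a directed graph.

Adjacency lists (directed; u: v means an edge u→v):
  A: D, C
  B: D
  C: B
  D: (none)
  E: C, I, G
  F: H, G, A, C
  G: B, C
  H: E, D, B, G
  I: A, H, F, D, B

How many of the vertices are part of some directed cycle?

4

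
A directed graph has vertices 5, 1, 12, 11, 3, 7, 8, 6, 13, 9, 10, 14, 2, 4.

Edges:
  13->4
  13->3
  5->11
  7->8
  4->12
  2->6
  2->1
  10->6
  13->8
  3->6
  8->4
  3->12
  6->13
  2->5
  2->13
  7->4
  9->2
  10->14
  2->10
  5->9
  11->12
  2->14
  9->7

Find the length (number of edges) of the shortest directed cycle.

For each vertex v, BFS finds the shortest path from v back to v.
The shortest such closed walk is 9 → 2 → 5 → 9, length 3.

3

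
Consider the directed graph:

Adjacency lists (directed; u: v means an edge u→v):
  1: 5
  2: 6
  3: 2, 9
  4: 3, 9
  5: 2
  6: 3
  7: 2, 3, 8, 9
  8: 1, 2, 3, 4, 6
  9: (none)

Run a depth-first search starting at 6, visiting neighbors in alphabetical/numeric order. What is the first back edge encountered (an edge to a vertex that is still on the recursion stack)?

2→6

DFS from 6 (visiting neighbors in alphabetical/numeric order); mark gray on enter, black on exit:
6 gray
  3 gray
    2 gray
      2→6: 6 is gray → back edge
First back edge: 2 → 6.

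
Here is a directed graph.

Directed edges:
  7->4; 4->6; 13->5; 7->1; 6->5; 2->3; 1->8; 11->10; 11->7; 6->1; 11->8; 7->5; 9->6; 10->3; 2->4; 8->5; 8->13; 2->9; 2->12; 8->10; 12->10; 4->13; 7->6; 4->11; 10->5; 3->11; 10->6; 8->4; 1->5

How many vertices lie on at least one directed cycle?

8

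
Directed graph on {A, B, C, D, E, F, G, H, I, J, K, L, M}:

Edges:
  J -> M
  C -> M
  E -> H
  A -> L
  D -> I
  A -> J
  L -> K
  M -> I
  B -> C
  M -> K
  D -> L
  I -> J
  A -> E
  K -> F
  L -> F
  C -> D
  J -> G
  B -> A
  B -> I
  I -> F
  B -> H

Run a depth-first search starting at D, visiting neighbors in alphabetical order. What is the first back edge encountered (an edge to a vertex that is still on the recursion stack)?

M→I

DFS from D (visiting neighbors in alphabetical order); mark gray on enter, black on exit:
D gray
  I gray
    F gray
    F black
    J gray
      G gray
      G black
      M gray
        M→I: I is gray → back edge
First back edge: M → I.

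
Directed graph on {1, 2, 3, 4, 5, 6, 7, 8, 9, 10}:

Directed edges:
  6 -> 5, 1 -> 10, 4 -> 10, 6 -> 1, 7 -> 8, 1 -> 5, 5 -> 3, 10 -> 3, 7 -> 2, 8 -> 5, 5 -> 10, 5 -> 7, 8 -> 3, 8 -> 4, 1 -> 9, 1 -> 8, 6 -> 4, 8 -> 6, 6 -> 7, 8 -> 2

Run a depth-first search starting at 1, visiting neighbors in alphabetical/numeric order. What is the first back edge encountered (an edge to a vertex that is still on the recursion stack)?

DFS from 1 (visiting neighbors in alphabetical/numeric order); mark gray on enter, black on exit:
1 gray
  5 gray
    3 gray
    3 black
    7 gray
      2 gray
      2 black
      8 gray
        8→2: 2 black — skip
        8→3: 3 black — skip
        4 gray
          10 gray
            10→3: 3 black — skip
          10 black
        4 black
        8→5: 5 is gray → back edge
First back edge: 8 → 5.

8→5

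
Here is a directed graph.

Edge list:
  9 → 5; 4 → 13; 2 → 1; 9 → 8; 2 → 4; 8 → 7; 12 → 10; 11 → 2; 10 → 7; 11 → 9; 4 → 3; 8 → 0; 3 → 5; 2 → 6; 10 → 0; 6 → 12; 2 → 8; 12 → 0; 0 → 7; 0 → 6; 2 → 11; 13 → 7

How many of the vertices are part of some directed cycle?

6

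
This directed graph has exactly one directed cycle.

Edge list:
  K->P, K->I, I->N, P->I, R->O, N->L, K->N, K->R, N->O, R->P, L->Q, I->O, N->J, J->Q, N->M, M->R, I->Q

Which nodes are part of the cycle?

DFS with gray/black marking from N:
N gray
  O gray
  O black
  J gray
    Q gray
    Q black
  J black
  M gray
    R gray
      R→O: O black — skip
      P gray
        I gray
          I→Q: Q black — skip
          I→N: N is gray → back edge
Back edge closes the cycle N → M → R → P → I → N; its vertices are {I, M, N, P, R}.

I, M, N, P, R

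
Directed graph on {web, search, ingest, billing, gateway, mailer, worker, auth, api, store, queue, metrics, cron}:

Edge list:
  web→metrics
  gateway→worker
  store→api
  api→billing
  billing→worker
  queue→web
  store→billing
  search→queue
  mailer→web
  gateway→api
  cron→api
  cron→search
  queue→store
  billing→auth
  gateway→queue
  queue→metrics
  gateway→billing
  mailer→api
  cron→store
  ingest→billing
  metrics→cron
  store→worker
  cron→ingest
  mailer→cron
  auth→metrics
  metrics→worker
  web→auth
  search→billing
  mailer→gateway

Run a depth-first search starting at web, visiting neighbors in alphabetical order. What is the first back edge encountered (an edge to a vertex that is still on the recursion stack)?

DFS from web (visiting neighbors in alphabetical order); mark gray on enter, black on exit:
web gray
  auth gray
    metrics gray
      cron gray
        api gray
          billing gray
            billing→auth: auth is gray → back edge
First back edge: billing → auth.

billing->auth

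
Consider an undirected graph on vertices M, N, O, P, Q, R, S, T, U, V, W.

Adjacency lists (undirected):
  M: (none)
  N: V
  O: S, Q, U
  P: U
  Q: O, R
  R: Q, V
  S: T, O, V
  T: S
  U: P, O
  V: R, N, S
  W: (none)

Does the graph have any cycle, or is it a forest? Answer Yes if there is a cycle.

Yes

DFS, tracking each vertex's parent; an edge to a visited non-parent vertex closes a cycle.
Start from N:
visit N (parent –)
  visit V (parent N)
    visit R (parent V)
      visit Q (parent R)
        visit O (parent Q)
          visit S (parent O)
            visit T (parent S)
              T–S: parent, skip
            S–O: parent, skip
            S–V: V visited and ≠ parent → cycle
Cycle: V – R – Q – O – S – V.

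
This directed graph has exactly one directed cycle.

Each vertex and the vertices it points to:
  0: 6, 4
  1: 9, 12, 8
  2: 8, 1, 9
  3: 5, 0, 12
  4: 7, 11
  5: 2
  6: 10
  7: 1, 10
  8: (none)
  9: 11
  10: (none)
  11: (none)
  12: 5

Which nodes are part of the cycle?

1, 2, 5, 12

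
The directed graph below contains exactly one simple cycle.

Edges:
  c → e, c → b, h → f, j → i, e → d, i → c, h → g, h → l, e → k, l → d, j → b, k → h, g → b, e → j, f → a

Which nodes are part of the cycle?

DFS with gray/black marking from e:
e gray
  k gray
    h gray
      l gray
        d gray
        d black
      l black
      f gray
        a gray
        a black
      f black
      g gray
        b gray
        b black
      g black
    h black
  k black
  j gray
    j→b: b black — skip
    i gray
      c gray
        c→b: b black — skip
        c→e: e is gray → back edge
Back edge closes the cycle e → j → i → c → e; its vertices are {c, e, i, j}.

c, e, i, j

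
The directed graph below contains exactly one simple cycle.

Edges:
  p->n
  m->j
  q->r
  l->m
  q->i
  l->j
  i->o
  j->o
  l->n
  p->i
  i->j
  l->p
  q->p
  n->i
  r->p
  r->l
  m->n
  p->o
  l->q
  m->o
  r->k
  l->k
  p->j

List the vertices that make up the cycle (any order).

DFS with gray/black marking from r:
r gray
  k gray
  k black
  l gray
    l→k: k black — skip
    j gray
      o gray
      o black
    j black
    m gray
      m→j: j black — skip
      m→o: o black — skip
      n gray
        i gray
          i→j: j black — skip
          i→o: o black — skip
        i black
      n black
    m black
    p gray
      p→j: j black — skip
      p→o: o black — skip
      p→n: n black — skip
      p→i: i black — skip
    p black
    l→n: n black — skip
    q gray
      q→i: i black — skip
      q→r: r is gray → back edge
Back edge closes the cycle r → l → q → r; its vertices are {l, q, r}.

l, q, r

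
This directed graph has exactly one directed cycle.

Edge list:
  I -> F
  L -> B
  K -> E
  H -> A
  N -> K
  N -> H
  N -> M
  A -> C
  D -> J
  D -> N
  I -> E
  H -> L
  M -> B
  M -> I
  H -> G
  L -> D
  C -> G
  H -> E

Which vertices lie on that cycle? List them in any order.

D, H, L, N

DFS with gray/black marking from N:
N gray
  K gray
    E gray
    E black
  K black
  H gray
    L gray
      D gray
        J gray
        J black
        D→N: N is gray → back edge
Back edge closes the cycle N → H → L → D → N; its vertices are {D, H, L, N}.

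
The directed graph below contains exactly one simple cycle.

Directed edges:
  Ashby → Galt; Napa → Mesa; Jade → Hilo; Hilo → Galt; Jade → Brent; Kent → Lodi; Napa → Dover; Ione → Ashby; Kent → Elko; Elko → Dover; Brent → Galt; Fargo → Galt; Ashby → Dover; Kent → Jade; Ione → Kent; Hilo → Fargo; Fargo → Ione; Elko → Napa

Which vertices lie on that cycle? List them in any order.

Hilo, Ione, Jade, Kent, Fargo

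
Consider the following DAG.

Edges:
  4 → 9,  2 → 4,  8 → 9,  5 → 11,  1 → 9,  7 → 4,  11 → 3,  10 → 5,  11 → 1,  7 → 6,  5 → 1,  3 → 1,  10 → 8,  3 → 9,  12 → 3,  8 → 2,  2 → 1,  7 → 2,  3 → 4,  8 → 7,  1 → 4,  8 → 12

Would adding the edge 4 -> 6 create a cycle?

No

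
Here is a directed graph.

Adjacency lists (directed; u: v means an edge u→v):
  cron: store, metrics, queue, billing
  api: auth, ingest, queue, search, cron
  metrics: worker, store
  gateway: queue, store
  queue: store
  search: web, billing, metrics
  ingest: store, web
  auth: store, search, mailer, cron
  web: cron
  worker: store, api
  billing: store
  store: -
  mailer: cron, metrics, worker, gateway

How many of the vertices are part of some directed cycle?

A vertex is on a directed cycle iff it belongs to a strongly connected component of size ≥ 2 (or has a self-loop).
The vertices on cycles are {api, web, auth, cron, ingest, mailer, search, worker, metrics} — 9 in total.

9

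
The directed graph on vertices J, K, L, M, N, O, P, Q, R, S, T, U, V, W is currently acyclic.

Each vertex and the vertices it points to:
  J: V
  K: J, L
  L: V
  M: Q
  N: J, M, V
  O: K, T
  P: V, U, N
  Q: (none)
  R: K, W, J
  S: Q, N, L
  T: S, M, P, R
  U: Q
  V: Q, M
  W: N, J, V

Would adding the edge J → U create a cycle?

Adding J→U creates a cycle iff U can already reach J.
Explore from U: no path reaches J. The graph stays acyclic.

No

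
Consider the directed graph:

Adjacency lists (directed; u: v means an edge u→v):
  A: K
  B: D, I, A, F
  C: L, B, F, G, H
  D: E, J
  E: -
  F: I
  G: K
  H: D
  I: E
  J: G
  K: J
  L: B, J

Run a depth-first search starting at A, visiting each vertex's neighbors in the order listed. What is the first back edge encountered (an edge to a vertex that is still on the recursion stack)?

DFS from A (visiting each vertex's neighbors in the order listed); mark gray on enter, black on exit:
A gray
  K gray
    J gray
      G gray
        G→K: K is gray → back edge
First back edge: G → K.

G->K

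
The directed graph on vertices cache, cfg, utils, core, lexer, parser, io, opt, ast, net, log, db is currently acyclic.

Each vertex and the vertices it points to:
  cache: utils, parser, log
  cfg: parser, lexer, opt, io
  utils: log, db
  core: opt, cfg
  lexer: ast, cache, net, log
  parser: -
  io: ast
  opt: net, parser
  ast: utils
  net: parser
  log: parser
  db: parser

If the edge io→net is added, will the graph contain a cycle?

Adding io→net creates a cycle iff net can already reach io.
Explore from net: no path reaches io. The graph stays acyclic.

No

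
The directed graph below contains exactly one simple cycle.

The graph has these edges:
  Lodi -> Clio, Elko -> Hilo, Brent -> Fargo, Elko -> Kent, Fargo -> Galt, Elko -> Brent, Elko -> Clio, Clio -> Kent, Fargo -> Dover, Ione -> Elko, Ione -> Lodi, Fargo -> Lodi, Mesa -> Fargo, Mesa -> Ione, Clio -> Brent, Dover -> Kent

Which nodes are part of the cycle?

Clio, Lodi, Brent, Fargo

DFS with gray/black marking from Fargo:
Fargo gray
  Galt gray
  Galt black
  Dover gray
    Kent gray
    Kent black
  Dover black
  Lodi gray
    Clio gray
      Brent gray
        Brent→Fargo: Fargo is gray → back edge
Back edge closes the cycle Fargo → Lodi → Clio → Brent → Fargo; its vertices are {Clio, Lodi, Brent, Fargo}.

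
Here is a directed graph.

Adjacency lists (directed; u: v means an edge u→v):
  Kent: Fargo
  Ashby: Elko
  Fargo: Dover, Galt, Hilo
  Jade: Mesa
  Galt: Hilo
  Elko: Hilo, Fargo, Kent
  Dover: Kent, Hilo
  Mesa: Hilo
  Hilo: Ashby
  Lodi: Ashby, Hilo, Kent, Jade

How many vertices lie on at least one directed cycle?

7

A vertex is on a directed cycle iff it belongs to a strongly connected component of size ≥ 2 (or has a self-loop).
The vertices on cycles are {Elko, Galt, Hilo, Kent, Ashby, Dover, Fargo} — 7 in total.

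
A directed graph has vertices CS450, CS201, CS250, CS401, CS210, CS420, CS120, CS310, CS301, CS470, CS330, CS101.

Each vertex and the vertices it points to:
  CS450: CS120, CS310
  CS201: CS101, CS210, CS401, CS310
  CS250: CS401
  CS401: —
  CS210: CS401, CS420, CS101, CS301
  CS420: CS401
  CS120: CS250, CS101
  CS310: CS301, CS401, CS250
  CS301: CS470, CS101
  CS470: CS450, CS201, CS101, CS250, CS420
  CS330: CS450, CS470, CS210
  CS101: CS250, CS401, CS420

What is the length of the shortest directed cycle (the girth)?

For each vertex v, BFS finds the shortest path from v back to v.
The shortest such closed walk is CS470 → CS450 → CS310 → CS301 → CS470, length 4.

4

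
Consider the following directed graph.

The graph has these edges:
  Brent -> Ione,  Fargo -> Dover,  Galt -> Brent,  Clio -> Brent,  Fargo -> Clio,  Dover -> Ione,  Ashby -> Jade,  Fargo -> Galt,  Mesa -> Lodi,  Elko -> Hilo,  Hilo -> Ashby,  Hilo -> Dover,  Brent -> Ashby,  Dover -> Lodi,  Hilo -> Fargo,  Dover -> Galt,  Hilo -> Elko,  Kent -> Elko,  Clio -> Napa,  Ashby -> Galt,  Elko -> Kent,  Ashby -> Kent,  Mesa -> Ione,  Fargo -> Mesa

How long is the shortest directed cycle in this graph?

For each vertex v, BFS finds the shortest path from v back to v.
The shortest such closed walk is Elko → Kent → Elko, length 2.

2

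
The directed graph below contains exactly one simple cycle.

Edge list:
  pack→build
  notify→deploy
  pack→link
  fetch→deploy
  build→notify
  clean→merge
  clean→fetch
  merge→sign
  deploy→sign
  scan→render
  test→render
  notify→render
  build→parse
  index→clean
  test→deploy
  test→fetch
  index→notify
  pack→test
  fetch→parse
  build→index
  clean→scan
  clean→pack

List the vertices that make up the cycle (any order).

DFS with gray/black marking from clean:
clean gray
  scan gray
    render gray
    render black
  scan black
  fetch gray
    deploy gray
      sign gray
      sign black
    deploy black
    parse gray
    parse black
  fetch black
  merge gray
    merge→sign: sign black — skip
  merge black
  pack gray
    link gray
    link black
    test gray
      test→deploy: deploy black — skip
      test→render: render black — skip
      test→fetch: fetch black — skip
    test black
    build gray
      build→parse: parse black — skip
      notify gray
        notify→render: render black — skip
        notify→deploy: deploy black — skip
      notify black
      index gray
        index→notify: notify black — skip
        index→clean: clean is gray → back edge
Back edge closes the cycle clean → pack → build → index → clean; its vertices are {pack, build, clean, index}.

pack, build, clean, index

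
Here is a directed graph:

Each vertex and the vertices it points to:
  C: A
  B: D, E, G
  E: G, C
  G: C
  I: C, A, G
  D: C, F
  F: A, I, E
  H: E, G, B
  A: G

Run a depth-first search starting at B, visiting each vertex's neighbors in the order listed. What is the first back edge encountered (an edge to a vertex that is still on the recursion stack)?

G→C

DFS from B (visiting each vertex's neighbors in the order listed); mark gray on enter, black on exit:
B gray
  D gray
    C gray
      A gray
        G gray
          G→C: C is gray → back edge
First back edge: G → C.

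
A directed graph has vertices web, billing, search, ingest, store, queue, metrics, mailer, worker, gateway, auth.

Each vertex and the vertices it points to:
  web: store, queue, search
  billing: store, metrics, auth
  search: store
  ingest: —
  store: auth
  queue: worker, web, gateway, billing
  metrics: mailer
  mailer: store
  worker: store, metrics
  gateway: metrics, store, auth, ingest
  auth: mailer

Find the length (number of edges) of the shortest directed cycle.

2

For each vertex v, BFS finds the shortest path from v back to v.
The shortest such closed walk is queue → web → queue, length 2.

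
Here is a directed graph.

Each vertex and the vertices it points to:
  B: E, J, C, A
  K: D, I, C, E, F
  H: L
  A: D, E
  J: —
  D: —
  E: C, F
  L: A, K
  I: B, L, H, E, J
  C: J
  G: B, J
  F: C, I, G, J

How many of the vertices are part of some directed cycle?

9

A vertex is on a directed cycle iff it belongs to a strongly connected component of size ≥ 2 (or has a self-loop).
The vertices on cycles are {A, B, E, F, G, H, I, K, L} — 9 in total.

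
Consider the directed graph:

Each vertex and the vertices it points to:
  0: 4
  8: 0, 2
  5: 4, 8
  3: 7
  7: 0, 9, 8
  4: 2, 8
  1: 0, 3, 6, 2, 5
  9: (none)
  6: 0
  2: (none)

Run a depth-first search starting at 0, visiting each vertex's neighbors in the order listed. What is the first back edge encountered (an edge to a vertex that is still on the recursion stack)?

8→0

DFS from 0 (visiting each vertex's neighbors in the order listed); mark gray on enter, black on exit:
0 gray
  4 gray
    2 gray
    2 black
    8 gray
      8→0: 0 is gray → back edge
First back edge: 8 → 0.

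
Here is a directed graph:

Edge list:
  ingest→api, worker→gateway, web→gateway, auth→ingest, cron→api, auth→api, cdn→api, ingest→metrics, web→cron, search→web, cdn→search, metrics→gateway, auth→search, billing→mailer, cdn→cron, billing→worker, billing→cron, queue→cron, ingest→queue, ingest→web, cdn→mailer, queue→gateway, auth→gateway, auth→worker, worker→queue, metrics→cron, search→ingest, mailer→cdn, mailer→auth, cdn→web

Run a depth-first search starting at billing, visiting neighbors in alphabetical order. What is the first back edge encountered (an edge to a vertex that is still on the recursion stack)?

DFS from billing (visiting neighbors in alphabetical order); mark gray on enter, black on exit:
billing gray
  cron gray
    api gray
    api black
  cron black
  mailer gray
    auth gray
      auth→api: api black — skip
      gateway gray
      gateway black
      ingest gray
        ingest→api: api black — skip
        metrics gray
          metrics→cron: cron black — skip
          metrics→gateway: gateway black — skip
        metrics black
        queue gray
          queue→cron: cron black — skip
          queue→gateway: gateway black — skip
        queue black
        web gray
          web→cron: cron black — skip
          web→gateway: gateway black — skip
        web black
      ingest black
      search gray
        search→ingest: ingest black — skip
        search→web: web black — skip
      search black
      worker gray
        worker→gateway: gateway black — skip
        worker→queue: queue black — skip
      worker black
    auth black
    cdn gray
      cdn→api: api black — skip
      cdn→cron: cron black — skip
      cdn→mailer: mailer is gray → back edge
First back edge: cdn → mailer.

cdn->mailer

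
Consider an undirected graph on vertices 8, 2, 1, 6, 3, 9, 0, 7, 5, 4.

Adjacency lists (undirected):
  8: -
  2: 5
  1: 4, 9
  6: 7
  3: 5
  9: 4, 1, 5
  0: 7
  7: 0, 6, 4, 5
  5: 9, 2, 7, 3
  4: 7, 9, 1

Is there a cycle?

Yes

DFS, tracking each vertex's parent; an edge to a visited non-parent vertex closes a cycle.
Start from 8:
visit 8 (parent –)
visit 2 (parent –)
  visit 5 (parent 2)
    visit 9 (parent 5)
      visit 4 (parent 9)
        visit 7 (parent 4)
          visit 0 (parent 7)
            0–7: parent, skip
          visit 6 (parent 7)
            6–7: parent, skip
          7–4: parent, skip
          7–5: 5 visited and ≠ parent → cycle
Cycle: 5 – 9 – 4 – 7 – 5.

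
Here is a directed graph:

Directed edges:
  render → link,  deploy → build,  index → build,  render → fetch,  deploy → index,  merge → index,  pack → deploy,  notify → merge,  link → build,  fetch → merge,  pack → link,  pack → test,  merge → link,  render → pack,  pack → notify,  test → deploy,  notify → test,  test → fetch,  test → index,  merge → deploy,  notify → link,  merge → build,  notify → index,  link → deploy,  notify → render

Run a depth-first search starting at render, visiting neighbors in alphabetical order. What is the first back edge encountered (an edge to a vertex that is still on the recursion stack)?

DFS from render (visiting neighbors in alphabetical order); mark gray on enter, black on exit:
render gray
  fetch gray
    merge gray
      build gray
      build black
      deploy gray
        deploy→build: build black — skip
        index gray
          index→build: build black — skip
        index black
      deploy black
      merge→index: index black — skip
      link gray
        link→build: build black — skip
        link→deploy: deploy black — skip
      link black
    merge black
  fetch black
  render→link: link black — skip
  pack gray
    pack→deploy: deploy black — skip
    pack→link: link black — skip
    notify gray
      notify→index: index black — skip
      notify→link: link black — skip
      notify→merge: merge black — skip
      notify→render: render is gray → back edge
First back edge: notify → render.

notify→render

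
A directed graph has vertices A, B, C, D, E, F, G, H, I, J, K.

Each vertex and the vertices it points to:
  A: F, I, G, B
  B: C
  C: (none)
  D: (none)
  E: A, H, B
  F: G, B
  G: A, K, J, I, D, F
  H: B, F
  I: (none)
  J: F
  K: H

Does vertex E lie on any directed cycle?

E lies on a cycle iff there is a path from E back to itself.
Exploring from E, it never reaches itself; equivalently, its strongly connected component is a singleton.

No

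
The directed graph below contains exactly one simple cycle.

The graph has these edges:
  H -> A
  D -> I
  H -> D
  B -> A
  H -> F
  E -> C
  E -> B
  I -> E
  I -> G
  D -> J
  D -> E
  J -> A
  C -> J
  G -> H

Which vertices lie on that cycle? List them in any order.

D, G, H, I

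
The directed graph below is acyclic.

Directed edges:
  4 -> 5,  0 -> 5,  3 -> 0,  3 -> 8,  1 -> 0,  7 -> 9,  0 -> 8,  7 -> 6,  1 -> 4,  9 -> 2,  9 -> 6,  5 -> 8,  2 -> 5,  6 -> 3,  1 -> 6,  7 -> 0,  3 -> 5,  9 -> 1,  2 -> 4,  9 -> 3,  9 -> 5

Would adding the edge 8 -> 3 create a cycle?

Adding 8→3 creates a cycle iff 3 can already reach 8.
Path from 3: 3 → 8.
So 3 → … → 8 → 3 is a cycle.

Yes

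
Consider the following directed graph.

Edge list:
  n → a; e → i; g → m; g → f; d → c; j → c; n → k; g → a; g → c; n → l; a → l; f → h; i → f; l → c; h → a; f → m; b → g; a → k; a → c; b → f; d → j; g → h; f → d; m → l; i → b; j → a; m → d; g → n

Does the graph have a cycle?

DFS with white/gray/black marking, starting from d:
d gray
  c gray
  c black
  j gray
    a gray
      l gray
        l→c: c black — skip
      l black
      a→c: c black — skip
      k gray
      k black
    a black
    j→c: c black — skip
  j black
d black
f gray
  h gray
    h→a: a black — skip
  h black
  f→d: d black — skip
  m gray
    m→l: l black — skip
    m→d: d black — skip
  m black
f black
g gray
  n gray
    n→k: k black — skip
    n→a: a black — skip
    n→l: l black — skip
  n black
  g→f: f black — skip
  g→a: a black — skip
  g→m: m black — skip
  g→h: h black — skip
  g→c: c black — skip
g black
b gray
  b→f: f black — skip
  b→g: g black — skip
b black
i gray
  i→b: b black — skip
  i→f: f black — skip
i black
e gray
  e→i: i black — skip
e black
Every edge goes to a white or black vertex — no back edge, so the graph is acyclic.

No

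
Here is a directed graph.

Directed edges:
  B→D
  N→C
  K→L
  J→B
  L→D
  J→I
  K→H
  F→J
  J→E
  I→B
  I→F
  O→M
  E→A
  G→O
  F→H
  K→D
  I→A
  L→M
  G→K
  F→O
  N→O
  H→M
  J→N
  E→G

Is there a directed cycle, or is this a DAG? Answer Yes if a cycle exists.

DFS with white/gray/black marking, starting from J:
J gray
  I gray
    F gray
      O gray
        M gray
        M black
      O black
      H gray
        H→M: M black — skip
      H black
      F→J: J is gray → back edge
Back edge found, so a cycle exists: J → I → F → J.

Yes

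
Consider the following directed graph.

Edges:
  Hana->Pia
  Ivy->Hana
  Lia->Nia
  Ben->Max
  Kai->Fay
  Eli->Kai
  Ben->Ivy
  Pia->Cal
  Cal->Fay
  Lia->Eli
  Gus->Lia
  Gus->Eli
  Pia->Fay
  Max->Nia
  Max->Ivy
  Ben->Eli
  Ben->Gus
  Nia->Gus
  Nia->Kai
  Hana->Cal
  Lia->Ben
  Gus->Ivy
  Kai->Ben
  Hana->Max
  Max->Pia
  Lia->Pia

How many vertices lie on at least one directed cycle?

9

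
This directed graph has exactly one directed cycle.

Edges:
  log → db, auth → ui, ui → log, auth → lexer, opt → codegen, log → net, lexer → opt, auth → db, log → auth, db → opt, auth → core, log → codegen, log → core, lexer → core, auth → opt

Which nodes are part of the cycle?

DFS with gray/black marking from auth:
auth gray
  lexer gray
    core gray
    core black
    opt gray
      codegen gray
      codegen black
    opt black
  lexer black
  auth→core: core black — skip
  ui gray
    log gray
      log→auth: auth is gray → back edge
Back edge closes the cycle auth → ui → log → auth; its vertices are {ui, log, auth}.

ui, log, auth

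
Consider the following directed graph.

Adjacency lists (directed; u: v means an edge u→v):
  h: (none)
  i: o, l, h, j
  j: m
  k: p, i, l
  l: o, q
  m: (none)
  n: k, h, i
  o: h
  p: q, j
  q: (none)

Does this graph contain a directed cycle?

No

DFS with white/gray/black marking, starting from l:
l gray
  o gray
    h gray
    h black
  o black
  q gray
  q black
l black
i gray
  i→o: o black — skip
  i→l: l black — skip
  i→h: h black — skip
  j gray
    m gray
    m black
  j black
i black
k gray
  p gray
    p→q: q black — skip
    p→j: j black — skip
  p black
  k→i: i black — skip
  k→l: l black — skip
k black
n gray
  n→k: k black — skip
  n→h: h black — skip
  n→i: i black — skip
n black
Every edge goes to a white or black vertex — no back edge, so the graph is acyclic.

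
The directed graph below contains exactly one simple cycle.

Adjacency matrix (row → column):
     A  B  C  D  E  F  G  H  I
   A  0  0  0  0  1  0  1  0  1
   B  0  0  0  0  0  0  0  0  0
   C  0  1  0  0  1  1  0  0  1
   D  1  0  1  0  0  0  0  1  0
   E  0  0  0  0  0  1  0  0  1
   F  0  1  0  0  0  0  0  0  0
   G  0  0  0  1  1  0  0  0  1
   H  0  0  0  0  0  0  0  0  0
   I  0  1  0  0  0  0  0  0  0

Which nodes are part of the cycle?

A, D, G

DFS with gray/black marking from D:
D gray
  H gray
  H black
  A gray
    E gray
      I gray
        B gray
        B black
      I black
      F gray
        F→B: B black — skip
      F black
    E black
    A→I: I black — skip
    G gray
      G→D: D is gray → back edge
Back edge closes the cycle D → A → G → D; its vertices are {A, D, G}.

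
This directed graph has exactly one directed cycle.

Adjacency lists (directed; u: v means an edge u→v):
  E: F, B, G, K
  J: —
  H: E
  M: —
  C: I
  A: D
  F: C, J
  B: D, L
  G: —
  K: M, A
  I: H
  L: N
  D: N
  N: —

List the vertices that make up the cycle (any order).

C, E, F, H, I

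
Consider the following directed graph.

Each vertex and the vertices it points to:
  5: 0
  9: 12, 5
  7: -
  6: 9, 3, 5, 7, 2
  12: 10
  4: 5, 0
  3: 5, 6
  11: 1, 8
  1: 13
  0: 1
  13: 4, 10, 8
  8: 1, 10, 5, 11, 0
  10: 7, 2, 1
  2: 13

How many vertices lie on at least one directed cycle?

A vertex is on a directed cycle iff it belongs to a strongly connected component of size ≥ 2 (or has a self-loop).
The vertices on cycles are {0, 1, 2, 3, 4, 5, 6, 8, 10, 11, 13} — 11 in total.

11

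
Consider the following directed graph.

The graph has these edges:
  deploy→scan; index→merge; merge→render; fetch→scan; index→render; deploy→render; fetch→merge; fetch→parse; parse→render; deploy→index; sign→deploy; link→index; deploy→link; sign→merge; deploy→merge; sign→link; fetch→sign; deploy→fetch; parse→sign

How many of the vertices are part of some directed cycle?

A vertex is on a directed cycle iff it belongs to a strongly connected component of size ≥ 2 (or has a self-loop).
The vertices on cycles are {sign, fetch, parse, deploy} — 4 in total.

4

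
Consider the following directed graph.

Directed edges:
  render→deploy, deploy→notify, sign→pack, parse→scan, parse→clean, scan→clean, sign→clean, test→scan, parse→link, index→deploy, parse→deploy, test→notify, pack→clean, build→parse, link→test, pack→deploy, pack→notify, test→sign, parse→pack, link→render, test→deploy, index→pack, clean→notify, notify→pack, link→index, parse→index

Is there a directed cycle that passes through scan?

scan lies on a cycle iff there is a path from scan back to itself.
Exploring from scan, it never reaches itself; equivalently, its strongly connected component is a singleton.

No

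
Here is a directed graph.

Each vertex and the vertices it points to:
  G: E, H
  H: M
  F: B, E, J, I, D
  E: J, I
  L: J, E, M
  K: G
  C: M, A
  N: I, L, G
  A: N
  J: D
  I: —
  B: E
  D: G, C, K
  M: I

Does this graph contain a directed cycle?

DFS with white/gray/black marking, starting from N:
N gray
  I gray
  I black
  L gray
    J gray
      D gray
        G gray
          E gray
            E→J: J is gray → back edge
Back edge found, so a cycle exists: J → D → G → E → J.

Yes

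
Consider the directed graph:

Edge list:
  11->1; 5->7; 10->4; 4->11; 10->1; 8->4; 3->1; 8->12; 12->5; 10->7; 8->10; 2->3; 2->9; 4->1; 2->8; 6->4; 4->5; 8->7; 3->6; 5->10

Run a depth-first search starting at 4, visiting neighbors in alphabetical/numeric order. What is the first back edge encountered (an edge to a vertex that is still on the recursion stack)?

DFS from 4 (visiting neighbors in alphabetical/numeric order); mark gray on enter, black on exit:
4 gray
  1 gray
  1 black
  5 gray
    7 gray
    7 black
    10 gray
      10→1: 1 black — skip
      10→4: 4 is gray → back edge
First back edge: 10 → 4.

10→4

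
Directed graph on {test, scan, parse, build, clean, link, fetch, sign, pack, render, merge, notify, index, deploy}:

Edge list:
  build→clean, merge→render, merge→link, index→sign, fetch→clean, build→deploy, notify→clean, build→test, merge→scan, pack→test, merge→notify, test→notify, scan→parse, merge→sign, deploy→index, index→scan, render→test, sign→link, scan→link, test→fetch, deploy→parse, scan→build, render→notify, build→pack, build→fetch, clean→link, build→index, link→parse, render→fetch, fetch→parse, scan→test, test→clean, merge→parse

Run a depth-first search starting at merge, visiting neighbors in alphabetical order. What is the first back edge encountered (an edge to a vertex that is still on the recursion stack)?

index->scan

DFS from merge (visiting neighbors in alphabetical order); mark gray on enter, black on exit:
merge gray
  link gray
    parse gray
    parse black
  link black
  notify gray
    clean gray
      clean→link: link black — skip
    clean black
  notify black
  merge→parse: parse black — skip
  render gray
    fetch gray
      fetch→clean: clean black — skip
      fetch→parse: parse black — skip
    fetch black
    render→notify: notify black — skip
    test gray
      test→clean: clean black — skip
      test→fetch: fetch black — skip
      test→notify: notify black — skip
    test black
  render black
  scan gray
    build gray
      build→clean: clean black — skip
      deploy gray
        index gray
          index→scan: scan is gray → back edge
First back edge: index → scan.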